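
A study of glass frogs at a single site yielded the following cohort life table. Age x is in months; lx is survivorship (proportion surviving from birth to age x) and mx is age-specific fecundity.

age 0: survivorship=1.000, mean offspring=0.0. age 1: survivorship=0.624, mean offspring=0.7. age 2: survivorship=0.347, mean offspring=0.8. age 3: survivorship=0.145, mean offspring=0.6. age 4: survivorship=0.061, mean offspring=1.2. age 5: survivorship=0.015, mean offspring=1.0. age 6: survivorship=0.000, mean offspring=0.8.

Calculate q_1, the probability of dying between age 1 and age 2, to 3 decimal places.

0.444

q_1 = (l_1 − l_2) / l_1 = (0.624 − 0.347) / 0.624
     = 0.277 / 0.624 = 0.44391… → 0.444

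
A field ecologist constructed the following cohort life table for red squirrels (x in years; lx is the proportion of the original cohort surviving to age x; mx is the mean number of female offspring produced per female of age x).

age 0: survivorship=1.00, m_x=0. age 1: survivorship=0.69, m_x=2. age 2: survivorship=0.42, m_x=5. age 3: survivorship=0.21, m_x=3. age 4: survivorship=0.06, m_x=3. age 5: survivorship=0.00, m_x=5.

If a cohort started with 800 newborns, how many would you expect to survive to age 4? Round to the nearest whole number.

48

Expected survivors = N0 · l_4 = 800 × 0.06 = 48 → 48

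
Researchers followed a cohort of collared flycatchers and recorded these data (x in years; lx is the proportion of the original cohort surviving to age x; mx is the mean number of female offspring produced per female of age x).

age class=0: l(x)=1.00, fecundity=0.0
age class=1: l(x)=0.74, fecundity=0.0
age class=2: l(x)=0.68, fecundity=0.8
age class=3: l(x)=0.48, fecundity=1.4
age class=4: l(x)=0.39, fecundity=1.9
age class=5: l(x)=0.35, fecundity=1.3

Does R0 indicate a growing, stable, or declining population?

growing

R0 = Σ lx·mx = 0 + 0 + 0.544 + 0.672 + 0.741 + 0.455 = 2.412
R0 > 1, so the population is growing.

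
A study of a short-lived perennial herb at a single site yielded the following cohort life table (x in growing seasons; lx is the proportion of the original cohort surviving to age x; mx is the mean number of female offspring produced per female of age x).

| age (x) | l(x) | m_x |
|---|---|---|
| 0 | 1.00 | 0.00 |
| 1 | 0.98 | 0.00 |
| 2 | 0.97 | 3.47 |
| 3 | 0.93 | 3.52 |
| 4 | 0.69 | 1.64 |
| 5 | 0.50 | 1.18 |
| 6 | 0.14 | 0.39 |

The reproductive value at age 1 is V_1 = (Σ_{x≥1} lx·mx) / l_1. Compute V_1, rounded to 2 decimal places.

lx·mx for x ≥ 1: 0, 3.3659, 3.2736, 1.1316, 0.59, 0.0546 → sum = 8.4157
V_1 = 8.4157 / l_1 = 8.4157 / 0.98 = 8.587449… → 8.59

8.59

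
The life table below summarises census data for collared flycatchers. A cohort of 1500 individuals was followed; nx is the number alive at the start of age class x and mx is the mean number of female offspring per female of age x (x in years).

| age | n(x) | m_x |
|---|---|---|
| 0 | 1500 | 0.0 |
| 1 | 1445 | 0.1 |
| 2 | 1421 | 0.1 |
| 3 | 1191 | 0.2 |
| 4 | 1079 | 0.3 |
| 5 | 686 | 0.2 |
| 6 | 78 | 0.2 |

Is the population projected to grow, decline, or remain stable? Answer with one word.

lx = nx/n0 = nx/1500: 1, 0.96333…, 0.94733…, 0.794, 0.71933…, 0.45733…, 0.052
R0 = Σ lx·mx = 0 + 0.096333… + 0.094733… + 0.1588 + 0.2158… + 0.091467… + 0.0104 = 0.667533…
R0 < 1, so the population is declining.

declining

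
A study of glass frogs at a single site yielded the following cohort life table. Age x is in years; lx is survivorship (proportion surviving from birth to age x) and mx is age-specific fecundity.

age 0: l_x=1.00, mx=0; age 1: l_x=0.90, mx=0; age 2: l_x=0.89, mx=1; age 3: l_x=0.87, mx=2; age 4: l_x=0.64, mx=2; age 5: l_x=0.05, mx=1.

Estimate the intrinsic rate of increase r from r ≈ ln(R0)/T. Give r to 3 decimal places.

0.441

R0 = Σ lx·mx = 0 + 0 + 0.89 + 1.74 + 1.28 + 0.05 = 3.96
Σ x·lx·mx = 12.37; T = 12.37/3.96 = 3.12374…
r ≈ ln(R0)/T = ln(3.96)/3.12374… = 0.44058… → 0.441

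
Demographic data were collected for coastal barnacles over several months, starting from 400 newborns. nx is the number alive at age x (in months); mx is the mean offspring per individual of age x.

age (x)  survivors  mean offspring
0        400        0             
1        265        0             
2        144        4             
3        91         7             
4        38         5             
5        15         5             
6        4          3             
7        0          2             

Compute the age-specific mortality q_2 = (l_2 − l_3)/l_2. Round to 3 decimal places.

lx = nx/n0 = nx/400: 1, 0.6625, 0.36, 0.2275, 0.095, 0.0375, 0.01, 0
q_2 = (l_2 − l_3) / l_2 = (0.36 − 0.2275) / 0.36
     = 0.1325 / 0.36 = 0.368056… → 0.368

0.368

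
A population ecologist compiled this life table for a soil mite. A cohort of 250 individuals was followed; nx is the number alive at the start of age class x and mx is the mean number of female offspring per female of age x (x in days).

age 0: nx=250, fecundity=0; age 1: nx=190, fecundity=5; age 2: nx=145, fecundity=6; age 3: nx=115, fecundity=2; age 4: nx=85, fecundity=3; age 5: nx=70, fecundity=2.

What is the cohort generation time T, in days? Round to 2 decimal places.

lx = nx/n0 = nx/250: 1, 0.76, 0.58, 0.46, 0.34, 0.28
lx·mx: 0, 3.8, 3.48, 0.92, 1.02, 0.56 → R0 = 9.78
x·lx·mx: 0, 3.8, 6.96, 2.76, 4.08, 2.8 → Σ = 20.4
T = 20.4 / 9.78 = 2.08589… → 2.09

2.09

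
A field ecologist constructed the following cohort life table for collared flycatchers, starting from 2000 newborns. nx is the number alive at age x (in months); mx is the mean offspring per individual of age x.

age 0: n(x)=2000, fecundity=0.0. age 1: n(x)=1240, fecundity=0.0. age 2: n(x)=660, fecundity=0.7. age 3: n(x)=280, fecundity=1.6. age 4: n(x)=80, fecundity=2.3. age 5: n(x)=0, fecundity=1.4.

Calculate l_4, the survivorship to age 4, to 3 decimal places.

0.040

l_4 = n_4/n_0 = 80/2000 = 0.04 → 0.040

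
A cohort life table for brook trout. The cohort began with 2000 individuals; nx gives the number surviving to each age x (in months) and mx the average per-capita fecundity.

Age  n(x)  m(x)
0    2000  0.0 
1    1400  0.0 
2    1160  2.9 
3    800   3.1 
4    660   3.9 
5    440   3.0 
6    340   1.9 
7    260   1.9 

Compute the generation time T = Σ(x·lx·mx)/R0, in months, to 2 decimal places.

3.53

lx = nx/n0 = nx/2000: 1, 0.7, 0.58, 0.4, 0.33, 0.22, 0.17, 0.13
lx·mx: 0, 0, 1.682, 1.24, 1.287, 0.66, 0.323, 0.247 → R0 = 5.439
x·lx·mx: 0, 0, 3.364, 3.72, 5.148, 3.3, 1.938, 1.729 → Σ = 19.199
T = 19.199 / 5.439 = 3.529877… → 3.53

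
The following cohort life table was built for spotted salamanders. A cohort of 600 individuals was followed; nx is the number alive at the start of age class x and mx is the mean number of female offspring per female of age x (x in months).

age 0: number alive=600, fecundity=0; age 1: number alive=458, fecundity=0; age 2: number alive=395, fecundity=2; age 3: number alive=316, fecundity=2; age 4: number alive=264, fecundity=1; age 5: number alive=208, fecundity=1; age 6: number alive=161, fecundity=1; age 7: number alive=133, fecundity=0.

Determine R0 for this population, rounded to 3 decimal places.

lx = nx/n0 = nx/600: 1, 0.76333…, 0.65833…, 0.52667…, 0.44, 0.34667…, 0.26833…, 0.22167…
lx·mx by age: 0, 0, 1.316667…, 1.053333…, 0.44, 0.346667…, 0.268333…, 0
R0 = Σ lx·mx = 3.425… → 3.425

3.425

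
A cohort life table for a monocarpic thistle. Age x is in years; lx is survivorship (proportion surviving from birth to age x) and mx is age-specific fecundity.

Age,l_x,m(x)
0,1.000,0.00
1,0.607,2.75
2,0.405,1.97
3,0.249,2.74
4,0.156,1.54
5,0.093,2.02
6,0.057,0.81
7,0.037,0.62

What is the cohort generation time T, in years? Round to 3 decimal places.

2.098

lx·mx: 0, 1.66925, 0.79785, 0.68226, 0.24024, 0.18786, 0.04617, 0.02294 → R0 = 3.64657
x·lx·mx: 0, 1.66925, 1.5957, 2.04678, 0.96096, 0.9393, 0.27702, 0.16058 → Σ = 7.64959
T = 7.64959 / 3.64657 = 2.097749… → 2.098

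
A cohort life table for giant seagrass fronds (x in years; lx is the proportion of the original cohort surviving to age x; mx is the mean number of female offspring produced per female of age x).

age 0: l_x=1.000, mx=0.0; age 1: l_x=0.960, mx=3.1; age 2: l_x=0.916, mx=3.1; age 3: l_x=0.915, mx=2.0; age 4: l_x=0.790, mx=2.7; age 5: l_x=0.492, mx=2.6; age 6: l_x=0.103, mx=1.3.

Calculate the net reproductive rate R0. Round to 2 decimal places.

lx·mx by age: 0, 2.976, 2.8396, 1.83, 2.133, 1.2792, 0.1339
R0 = Σ lx·mx = 11.1917 → 11.19

11.19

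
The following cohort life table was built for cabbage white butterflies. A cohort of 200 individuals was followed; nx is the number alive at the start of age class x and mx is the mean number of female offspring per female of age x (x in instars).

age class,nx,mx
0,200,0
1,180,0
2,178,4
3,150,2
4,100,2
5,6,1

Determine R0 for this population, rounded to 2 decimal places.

lx = nx/n0 = nx/200: 1, 0.9, 0.89, 0.75, 0.5, 0.03
lx·mx by age: 0, 0, 3.56, 1.5, 1, 0.03
R0 = Σ lx·mx = 6.09 → 6.09

6.09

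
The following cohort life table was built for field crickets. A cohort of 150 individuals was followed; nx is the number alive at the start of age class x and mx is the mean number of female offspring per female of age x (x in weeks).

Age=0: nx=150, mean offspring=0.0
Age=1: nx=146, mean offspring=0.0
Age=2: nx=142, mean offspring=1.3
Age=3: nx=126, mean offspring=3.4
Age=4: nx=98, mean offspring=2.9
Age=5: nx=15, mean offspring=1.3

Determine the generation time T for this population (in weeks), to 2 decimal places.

lx = nx/n0 = nx/150: 1, 0.97333…, 0.94667…, 0.84, 0.65333…, 0.1
lx·mx: 0, 0, 1.230667…, 2.856, 1.894667…, 0.13 → R0 = 6.111333…
x·lx·mx: 0, 0, 2.461333…, 8.568, 7.578667…, 0.65 → Σ = 19.258…
T = 19.258… / 6.111333… = 3.151195… → 3.15

3.15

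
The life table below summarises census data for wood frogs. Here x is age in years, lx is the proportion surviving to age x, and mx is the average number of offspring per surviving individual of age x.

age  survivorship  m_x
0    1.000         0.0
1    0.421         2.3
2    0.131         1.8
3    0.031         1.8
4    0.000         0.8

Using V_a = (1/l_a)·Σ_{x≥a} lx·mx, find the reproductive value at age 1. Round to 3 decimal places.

2.993

lx·mx for x ≥ 1: 0.9683, 0.2358, 0.0558, 0 → sum = 1.2599
V_1 = 1.2599 / l_1 = 1.2599 / 0.421 = 2.992637… → 2.993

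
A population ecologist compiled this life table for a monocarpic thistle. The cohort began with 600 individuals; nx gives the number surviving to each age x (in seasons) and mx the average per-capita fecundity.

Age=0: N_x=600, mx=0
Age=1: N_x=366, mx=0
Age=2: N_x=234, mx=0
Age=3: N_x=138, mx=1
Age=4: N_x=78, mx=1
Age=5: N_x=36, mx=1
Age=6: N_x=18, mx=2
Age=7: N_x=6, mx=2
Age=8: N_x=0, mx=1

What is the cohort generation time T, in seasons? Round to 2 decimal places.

lx = nx/n0 = nx/600: 1, 0.61, 0.39, 0.23, 0.13, 0.06, 0.03, 0.01, 0
lx·mx: 0, 0, 0, 0.23, 0.13, 0.06, 0.06, 0.02, 0 → R0 = 0.5
x·lx·mx: 0, 0, 0, 0.69, 0.52, 0.3, 0.36, 0.14, 0 → Σ = 2.01
T = 2.01 / 0.5 = 4.02 → 4.02

4.02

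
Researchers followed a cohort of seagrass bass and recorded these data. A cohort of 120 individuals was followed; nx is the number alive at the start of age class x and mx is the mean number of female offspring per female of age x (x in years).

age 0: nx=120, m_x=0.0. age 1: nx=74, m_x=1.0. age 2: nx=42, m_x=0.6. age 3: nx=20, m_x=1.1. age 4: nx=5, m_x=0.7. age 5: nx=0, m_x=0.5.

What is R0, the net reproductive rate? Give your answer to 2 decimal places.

1.04

lx = nx/n0 = nx/120: 1, 0.61667…, 0.35, 0.16667…, 0.04167…, 0
lx·mx by age: 0, 0.616667…, 0.21, 0.183333…, 0.029167…, 0
R0 = Σ lx·mx = 1.039167… → 1.04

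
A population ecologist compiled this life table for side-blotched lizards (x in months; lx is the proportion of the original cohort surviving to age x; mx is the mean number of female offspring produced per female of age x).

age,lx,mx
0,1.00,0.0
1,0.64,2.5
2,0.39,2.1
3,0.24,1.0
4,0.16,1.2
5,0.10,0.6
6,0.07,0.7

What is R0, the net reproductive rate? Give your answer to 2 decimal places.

2.96

lx·mx by age: 0, 1.6, 0.819, 0.24, 0.192, 0.06, 0.049
R0 = Σ lx·mx = 2.96 → 2.96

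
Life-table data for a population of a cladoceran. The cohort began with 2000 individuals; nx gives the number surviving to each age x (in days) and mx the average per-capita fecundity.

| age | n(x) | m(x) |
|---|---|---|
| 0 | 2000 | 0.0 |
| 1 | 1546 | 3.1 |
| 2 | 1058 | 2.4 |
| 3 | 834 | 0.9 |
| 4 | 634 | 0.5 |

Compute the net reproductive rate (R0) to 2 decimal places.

lx = nx/n0 = nx/2000: 1, 0.773, 0.529, 0.417, 0.317
lx·mx by age: 0, 2.3963, 1.2696, 0.3753, 0.1585
R0 = Σ lx·mx = 4.1997 → 4.20

4.20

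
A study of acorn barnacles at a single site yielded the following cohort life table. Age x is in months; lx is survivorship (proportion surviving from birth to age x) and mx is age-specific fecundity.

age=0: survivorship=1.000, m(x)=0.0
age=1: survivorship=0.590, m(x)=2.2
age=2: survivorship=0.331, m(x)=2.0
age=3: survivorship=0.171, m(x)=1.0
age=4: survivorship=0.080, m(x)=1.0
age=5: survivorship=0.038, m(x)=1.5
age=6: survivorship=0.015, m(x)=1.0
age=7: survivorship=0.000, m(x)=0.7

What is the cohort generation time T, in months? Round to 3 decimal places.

1.678

lx·mx: 0, 1.298, 0.662, 0.171, 0.08, 0.057, 0.015, 0 → R0 = 2.283
x·lx·mx: 0, 1.298, 1.324, 0.513, 0.32, 0.285, 0.09, 0 → Σ = 3.83
T = 3.83 / 2.283 = 1.677617… → 1.678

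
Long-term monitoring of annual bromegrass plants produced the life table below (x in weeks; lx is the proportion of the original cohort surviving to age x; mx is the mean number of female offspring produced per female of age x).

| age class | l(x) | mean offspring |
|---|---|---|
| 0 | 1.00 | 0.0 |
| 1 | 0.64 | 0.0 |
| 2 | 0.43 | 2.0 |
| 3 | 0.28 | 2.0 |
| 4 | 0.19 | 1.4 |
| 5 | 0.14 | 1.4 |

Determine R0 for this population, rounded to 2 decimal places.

1.88

lx·mx by age: 0, 0, 0.86, 0.56, 0.266, 0.196
R0 = Σ lx·mx = 1.882 → 1.88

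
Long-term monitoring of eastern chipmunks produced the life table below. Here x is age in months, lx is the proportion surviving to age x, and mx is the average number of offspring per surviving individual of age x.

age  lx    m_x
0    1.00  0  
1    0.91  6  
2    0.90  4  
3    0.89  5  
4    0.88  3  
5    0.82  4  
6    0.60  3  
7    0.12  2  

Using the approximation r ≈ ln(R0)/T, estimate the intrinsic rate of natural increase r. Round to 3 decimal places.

R0 = Σ lx·mx = 0 + 5.46 + 3.6 + 4.45 + 2.64 + 3.28 + 1.8 + 0.24 = 21.47
Σ x·lx·mx = 65.45; T = 65.45/21.47 = 3.04844…
r ≈ ln(R0)/T = ln(21.47)/3.04844… = 1.00598… → 1.006

1.006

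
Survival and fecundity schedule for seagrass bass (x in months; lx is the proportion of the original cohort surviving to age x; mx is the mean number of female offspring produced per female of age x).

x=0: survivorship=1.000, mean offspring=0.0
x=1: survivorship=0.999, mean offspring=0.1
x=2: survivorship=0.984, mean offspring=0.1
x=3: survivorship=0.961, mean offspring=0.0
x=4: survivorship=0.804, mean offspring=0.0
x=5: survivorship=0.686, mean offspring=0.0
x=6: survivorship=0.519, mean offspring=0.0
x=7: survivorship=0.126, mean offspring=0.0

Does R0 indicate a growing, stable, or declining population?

declining

R0 = Σ lx·mx = 0 + 0.0999 + 0.0984 + 0 + 0 + 0 + 0 + 0 = 0.1983
R0 < 1, so the population is declining.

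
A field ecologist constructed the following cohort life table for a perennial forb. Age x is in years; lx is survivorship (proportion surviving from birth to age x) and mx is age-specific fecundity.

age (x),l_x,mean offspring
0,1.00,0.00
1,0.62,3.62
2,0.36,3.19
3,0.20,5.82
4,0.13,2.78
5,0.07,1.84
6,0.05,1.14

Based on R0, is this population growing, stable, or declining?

growing

R0 = Σ lx·mx = 0 + 2.2444 + 1.1484 + 1.164 + 0.3614 + 0.1288 + 0.057 = 5.104
R0 > 1, so the population is growing.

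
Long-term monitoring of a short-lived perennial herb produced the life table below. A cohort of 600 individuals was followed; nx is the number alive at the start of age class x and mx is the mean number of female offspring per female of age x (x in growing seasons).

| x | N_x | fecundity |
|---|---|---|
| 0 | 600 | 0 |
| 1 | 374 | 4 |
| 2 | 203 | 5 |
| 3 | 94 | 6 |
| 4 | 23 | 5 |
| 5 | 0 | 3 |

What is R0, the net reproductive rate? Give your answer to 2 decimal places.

5.32

lx = nx/n0 = nx/600: 1, 0.62333…, 0.33833…, 0.15667…, 0.03833…, 0
lx·mx by age: 0, 2.493333…, 1.691667…, 0.94…, 0.191667…, 0
R0 = Σ lx·mx = 5.316667… → 5.32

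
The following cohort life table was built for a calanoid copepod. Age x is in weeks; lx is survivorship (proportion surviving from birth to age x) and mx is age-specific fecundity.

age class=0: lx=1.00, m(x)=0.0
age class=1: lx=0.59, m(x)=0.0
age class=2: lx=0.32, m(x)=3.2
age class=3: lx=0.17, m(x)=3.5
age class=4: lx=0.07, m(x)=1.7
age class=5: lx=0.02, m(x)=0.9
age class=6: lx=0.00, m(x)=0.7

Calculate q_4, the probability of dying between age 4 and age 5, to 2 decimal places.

q_4 = (l_4 − l_5) / l_4 = (0.07 − 0.02) / 0.07
     = 0.05 / 0.07 = 0.714286… → 0.71

0.71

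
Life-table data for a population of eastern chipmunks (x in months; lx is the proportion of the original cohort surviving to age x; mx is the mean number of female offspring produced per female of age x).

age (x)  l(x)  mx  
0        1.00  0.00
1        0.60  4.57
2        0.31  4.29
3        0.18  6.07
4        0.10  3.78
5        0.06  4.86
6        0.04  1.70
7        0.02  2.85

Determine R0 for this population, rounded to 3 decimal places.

5.959

lx·mx by age: 0, 2.742, 1.3299, 1.0926, 0.378, 0.2916, 0.068, 0.057
R0 = Σ lx·mx = 5.9591 → 5.959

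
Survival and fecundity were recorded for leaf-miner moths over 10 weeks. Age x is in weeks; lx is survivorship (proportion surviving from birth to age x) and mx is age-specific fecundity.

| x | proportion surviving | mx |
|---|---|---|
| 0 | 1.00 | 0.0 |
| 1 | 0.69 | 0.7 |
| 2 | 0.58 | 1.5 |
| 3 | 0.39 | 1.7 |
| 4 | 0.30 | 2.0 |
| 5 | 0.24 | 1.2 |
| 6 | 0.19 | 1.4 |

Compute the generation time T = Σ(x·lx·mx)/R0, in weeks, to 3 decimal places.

lx·mx: 0, 0.483, 0.87, 0.663, 0.6, 0.288, 0.266 → R0 = 3.17
x·lx·mx: 0, 0.483, 1.74, 1.989, 2.4, 1.44, 1.596 → Σ = 9.648
T = 9.648 / 3.17 = 3.043533… → 3.044

3.044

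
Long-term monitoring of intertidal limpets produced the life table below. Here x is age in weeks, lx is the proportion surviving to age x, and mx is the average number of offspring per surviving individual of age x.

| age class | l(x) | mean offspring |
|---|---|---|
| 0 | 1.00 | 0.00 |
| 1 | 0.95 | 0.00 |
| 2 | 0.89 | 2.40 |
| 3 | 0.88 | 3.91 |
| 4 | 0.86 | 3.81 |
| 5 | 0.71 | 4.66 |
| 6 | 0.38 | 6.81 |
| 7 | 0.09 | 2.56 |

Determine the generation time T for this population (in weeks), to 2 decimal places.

lx·mx: 0, 0, 2.136, 3.4408, 3.2766, 3.3086, 2.5878, 0.2304 → R0 = 14.9802
x·lx·mx: 0, 0, 4.272, 10.3224, 13.1064, 16.543, 15.5268, 1.6128 → Σ = 61.3834
T = 61.3834 / 14.9802 = 4.097636… → 4.10

4.10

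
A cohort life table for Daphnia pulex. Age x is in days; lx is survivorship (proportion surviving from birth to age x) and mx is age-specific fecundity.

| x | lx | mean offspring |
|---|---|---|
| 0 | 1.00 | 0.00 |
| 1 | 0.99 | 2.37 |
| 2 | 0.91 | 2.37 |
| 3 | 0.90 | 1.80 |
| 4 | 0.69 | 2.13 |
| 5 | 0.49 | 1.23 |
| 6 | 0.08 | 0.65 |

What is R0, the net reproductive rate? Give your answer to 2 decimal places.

8.25

lx·mx by age: 0, 2.3463, 2.1567, 1.62, 1.4697, 0.6027, 0.052
R0 = Σ lx·mx = 8.2474 → 8.25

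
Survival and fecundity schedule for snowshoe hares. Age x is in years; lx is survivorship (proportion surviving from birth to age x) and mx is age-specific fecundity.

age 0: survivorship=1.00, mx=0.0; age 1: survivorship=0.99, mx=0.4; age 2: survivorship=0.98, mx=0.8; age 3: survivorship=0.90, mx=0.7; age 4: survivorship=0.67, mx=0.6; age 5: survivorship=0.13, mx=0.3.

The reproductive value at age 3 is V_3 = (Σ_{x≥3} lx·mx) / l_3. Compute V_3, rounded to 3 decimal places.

1.190

lx·mx for x ≥ 3: 0.63, 0.402, 0.039 → sum = 1.071
V_3 = 1.071 / l_3 = 1.071 / 0.9 = 1.19 → 1.190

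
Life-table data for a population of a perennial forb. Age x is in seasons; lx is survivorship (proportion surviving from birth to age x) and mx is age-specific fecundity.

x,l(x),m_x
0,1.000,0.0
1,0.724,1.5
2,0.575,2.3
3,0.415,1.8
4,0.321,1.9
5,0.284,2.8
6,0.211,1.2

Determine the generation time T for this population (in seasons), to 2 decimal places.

2.89

lx·mx: 0, 1.086, 1.3225, 0.747, 0.6099, 0.7952, 0.2532 → R0 = 4.8138
x·lx·mx: 0, 1.086, 2.645, 2.241, 2.4396, 3.976, 1.5192 → Σ = 13.9068
T = 13.9068 / 4.8138 = 2.888944… → 2.89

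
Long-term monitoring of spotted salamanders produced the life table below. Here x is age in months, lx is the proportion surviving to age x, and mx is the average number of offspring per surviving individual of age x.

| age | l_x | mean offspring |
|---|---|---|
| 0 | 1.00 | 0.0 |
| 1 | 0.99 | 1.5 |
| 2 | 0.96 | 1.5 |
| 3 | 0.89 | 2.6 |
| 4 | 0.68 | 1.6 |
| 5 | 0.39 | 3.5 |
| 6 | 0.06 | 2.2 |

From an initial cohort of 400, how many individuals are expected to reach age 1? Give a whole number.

396

Expected survivors = N0 · l_1 = 400 × 0.99 = 396 → 396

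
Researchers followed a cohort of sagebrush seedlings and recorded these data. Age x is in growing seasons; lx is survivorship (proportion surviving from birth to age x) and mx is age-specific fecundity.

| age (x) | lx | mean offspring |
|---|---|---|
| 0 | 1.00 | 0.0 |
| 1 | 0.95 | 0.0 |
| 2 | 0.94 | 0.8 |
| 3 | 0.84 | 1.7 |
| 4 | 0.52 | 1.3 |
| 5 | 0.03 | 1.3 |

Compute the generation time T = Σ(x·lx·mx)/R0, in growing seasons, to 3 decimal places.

lx·mx: 0, 0, 0.752, 1.428, 0.676, 0.039 → R0 = 2.895
x·lx·mx: 0, 0, 1.504, 4.284, 2.704, 0.195 → Σ = 8.687
T = 8.687 / 2.895 = 3.000691… → 3.001

3.001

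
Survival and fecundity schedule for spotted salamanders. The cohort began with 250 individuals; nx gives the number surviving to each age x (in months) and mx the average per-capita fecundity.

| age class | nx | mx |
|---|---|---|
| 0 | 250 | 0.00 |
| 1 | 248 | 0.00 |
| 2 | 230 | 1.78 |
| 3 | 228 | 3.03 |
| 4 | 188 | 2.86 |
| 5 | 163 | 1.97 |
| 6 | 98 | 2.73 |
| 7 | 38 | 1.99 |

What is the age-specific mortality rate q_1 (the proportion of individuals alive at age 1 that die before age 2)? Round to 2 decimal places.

0.07

lx = nx/n0 = nx/250: 1, 0.992, 0.92, 0.912, 0.752, 0.652, 0.392, 0.152
q_1 = (l_1 − l_2) / l_1 = (0.992 − 0.92) / 0.992
     = 0.072 / 0.992 = 0.072581… → 0.07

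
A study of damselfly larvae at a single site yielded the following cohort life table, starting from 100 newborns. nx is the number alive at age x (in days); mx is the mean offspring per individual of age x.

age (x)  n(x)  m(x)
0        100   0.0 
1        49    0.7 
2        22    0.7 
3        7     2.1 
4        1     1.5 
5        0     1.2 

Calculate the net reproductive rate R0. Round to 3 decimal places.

0.659

lx = nx/n0 = nx/100: 1, 0.49, 0.22, 0.07, 0.01, 0
lx·mx by age: 0, 0.343, 0.154, 0.147, 0.015, 0
R0 = Σ lx·mx = 0.659 → 0.659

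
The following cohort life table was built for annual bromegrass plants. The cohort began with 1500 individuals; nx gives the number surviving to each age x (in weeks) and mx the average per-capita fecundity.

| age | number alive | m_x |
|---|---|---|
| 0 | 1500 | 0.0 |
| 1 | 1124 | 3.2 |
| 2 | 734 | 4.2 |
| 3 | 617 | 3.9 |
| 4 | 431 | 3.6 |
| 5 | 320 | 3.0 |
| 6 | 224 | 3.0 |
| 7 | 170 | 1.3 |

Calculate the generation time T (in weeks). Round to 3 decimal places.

lx = nx/n0 = nx/1500: 1, 0.74933…, 0.48933…, 0.41133…, 0.28733…, 0.21333…, 0.14933…, 0.11333…
lx·mx: 0, 2.397867…, 2.0552…, 1.6042…, 1.0344…, 0.64…, 0.448…, 0.147333… → R0 = 8.327…
x·lx·mx: 0, 2.397867…, 4.1104…, 4.8126…, 4.1376…, 3.2…, 2.688…, 1.031333… → Σ = 22.3778…
T = 22.3778… / 8.327… = 2.687378… → 2.687

2.687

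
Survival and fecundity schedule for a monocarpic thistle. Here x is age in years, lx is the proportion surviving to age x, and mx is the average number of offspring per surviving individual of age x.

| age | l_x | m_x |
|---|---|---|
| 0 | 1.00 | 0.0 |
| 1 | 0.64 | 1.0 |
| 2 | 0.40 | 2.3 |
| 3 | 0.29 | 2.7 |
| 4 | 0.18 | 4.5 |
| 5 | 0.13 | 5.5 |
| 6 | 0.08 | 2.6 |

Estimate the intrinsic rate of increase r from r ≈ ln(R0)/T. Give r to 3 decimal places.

0.444

R0 = Σ lx·mx = 0 + 0.64 + 0.92 + 0.783 + 0.81 + 0.715 + 0.208 = 4.076
Σ x·lx·mx = 12.892; T = 12.892/4.076 = 3.1629…
r ≈ ln(R0)/T = ln(4.076)/3.1629… = 0.44425… → 0.444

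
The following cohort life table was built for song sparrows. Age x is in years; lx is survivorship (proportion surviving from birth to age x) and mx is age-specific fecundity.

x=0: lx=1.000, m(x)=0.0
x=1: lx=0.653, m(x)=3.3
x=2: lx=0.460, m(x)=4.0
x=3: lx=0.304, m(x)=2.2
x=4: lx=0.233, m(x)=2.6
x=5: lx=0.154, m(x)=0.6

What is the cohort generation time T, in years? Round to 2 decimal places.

lx·mx: 0, 2.1549, 1.84, 0.6688, 0.6058, 0.0924 → R0 = 5.3619
x·lx·mx: 0, 2.1549, 3.68, 2.0064, 2.4232, 0.462 → Σ = 10.7265
T = 10.7265 / 5.3619 = 2.000504… → 2.00

2.00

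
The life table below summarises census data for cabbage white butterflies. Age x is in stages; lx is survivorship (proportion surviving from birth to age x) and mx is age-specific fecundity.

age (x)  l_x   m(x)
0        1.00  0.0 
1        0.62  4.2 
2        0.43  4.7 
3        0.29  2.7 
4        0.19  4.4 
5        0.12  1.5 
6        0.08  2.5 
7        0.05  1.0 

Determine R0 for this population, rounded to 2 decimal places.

lx·mx by age: 0, 2.604, 2.021, 0.783, 0.836, 0.18, 0.2, 0.05
R0 = Σ lx·mx = 6.674 → 6.67

6.67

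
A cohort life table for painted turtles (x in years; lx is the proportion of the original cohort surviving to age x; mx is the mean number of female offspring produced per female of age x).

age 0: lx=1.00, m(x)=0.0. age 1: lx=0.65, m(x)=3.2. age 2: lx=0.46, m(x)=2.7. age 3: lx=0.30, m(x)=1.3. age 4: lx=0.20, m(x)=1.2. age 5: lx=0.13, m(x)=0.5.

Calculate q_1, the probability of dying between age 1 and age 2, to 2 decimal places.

0.29

q_1 = (l_1 − l_2) / l_1 = (0.65 − 0.46) / 0.65
     = 0.19 / 0.65 = 0.292308… → 0.29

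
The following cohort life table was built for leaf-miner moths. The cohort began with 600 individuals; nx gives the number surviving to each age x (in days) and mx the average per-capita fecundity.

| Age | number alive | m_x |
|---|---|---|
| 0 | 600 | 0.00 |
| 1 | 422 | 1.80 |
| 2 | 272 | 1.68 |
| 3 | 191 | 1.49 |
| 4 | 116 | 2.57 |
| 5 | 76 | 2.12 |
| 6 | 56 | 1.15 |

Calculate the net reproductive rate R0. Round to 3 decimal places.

lx = nx/n0 = nx/600: 1, 0.70333…, 0.45333…, 0.31833…, 0.19333…, 0.12667…, 0.09333…
lx·mx by age: 0, 1.266…, 0.7616…, 0.474317…, 0.496867…, 0.268533…, 0.107333…
R0 = Σ lx·mx = 3.37465… → 3.375

3.375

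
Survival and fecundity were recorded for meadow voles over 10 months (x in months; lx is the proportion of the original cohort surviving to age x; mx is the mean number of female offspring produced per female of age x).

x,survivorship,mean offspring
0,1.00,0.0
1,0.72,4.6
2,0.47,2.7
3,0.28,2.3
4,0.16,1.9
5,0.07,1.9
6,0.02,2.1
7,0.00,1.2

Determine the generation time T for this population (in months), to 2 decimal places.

1.74

lx·mx: 0, 3.312, 1.269, 0.644, 0.304, 0.133, 0.042, 0 → R0 = 5.704
x·lx·mx: 0, 3.312, 2.538, 1.932, 1.216, 0.665, 0.252, 0 → Σ = 9.915
T = 9.915 / 5.704 = 1.738254… → 1.74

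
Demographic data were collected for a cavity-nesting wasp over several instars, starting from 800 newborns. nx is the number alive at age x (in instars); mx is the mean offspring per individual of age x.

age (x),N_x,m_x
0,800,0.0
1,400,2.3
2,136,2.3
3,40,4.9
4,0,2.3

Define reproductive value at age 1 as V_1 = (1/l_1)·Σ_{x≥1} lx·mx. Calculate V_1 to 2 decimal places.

3.57

lx = nx/n0 = nx/800: 1, 0.5, 0.17, 0.05, 0
lx·mx for x ≥ 1: 1.15, 0.391, 0.245, 0 → sum = 1.786
V_1 = 1.786 / l_1 = 1.786 / 0.5 = 3.572 → 3.57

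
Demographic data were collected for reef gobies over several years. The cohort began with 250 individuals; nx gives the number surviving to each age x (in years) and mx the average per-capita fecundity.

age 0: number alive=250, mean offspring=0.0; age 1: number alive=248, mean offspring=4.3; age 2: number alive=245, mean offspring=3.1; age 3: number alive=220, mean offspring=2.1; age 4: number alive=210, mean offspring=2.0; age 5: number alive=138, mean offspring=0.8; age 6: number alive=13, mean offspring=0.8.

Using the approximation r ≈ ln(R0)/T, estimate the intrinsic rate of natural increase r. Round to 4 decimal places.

lx = nx/n0 = nx/250: 1, 0.992, 0.98, 0.88, 0.84, 0.552, 0.052
R0 = Σ lx·mx = 0 + 4.2656 + 3.038 + 1.848 + 1.68 + 0.4416 + 0.0416 = 11.3148
Σ x·lx·mx = 25.0632; T = 25.0632/11.3148 = 2.21508…
r ≈ ln(R0)/T = ln(11.3148)/2.21508… = 1.09527… → 1.0953

1.0953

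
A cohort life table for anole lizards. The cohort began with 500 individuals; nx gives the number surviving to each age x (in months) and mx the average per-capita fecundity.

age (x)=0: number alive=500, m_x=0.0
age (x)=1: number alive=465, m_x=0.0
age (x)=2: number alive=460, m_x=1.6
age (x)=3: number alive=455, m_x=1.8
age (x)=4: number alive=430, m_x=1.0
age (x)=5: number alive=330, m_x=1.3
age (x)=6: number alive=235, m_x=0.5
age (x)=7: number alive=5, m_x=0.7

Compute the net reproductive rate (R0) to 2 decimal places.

5.07

lx = nx/n0 = nx/500: 1, 0.93, 0.92, 0.91, 0.86, 0.66, 0.47, 0.01
lx·mx by age: 0, 0, 1.472, 1.638, 0.86, 0.858, 0.235, 0.007
R0 = Σ lx·mx = 5.07 → 5.07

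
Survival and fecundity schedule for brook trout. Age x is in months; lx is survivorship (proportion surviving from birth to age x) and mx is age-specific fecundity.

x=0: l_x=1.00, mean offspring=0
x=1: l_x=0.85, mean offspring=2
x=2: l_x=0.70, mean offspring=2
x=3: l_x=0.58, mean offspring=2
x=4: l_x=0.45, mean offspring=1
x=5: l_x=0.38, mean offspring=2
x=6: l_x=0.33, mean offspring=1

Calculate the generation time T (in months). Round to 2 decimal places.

2.68

lx·mx: 0, 1.7, 1.4, 1.16, 0.45, 0.76, 0.33 → R0 = 5.8
x·lx·mx: 0, 1.7, 2.8, 3.48, 1.8, 3.8, 1.98 → Σ = 15.56
T = 15.56 / 5.8 = 2.682759… → 2.68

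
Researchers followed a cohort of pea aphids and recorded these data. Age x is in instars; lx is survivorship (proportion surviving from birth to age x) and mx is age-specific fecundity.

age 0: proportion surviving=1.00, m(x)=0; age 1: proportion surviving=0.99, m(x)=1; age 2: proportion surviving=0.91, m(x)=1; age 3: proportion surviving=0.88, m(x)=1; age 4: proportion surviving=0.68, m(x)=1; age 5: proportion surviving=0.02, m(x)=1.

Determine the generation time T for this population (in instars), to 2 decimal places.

2.38

lx·mx: 0, 0.99, 0.91, 0.88, 0.68, 0.02 → R0 = 3.48
x·lx·mx: 0, 0.99, 1.82, 2.64, 2.72, 0.1 → Σ = 8.27
T = 8.27 / 3.48 = 2.376437… → 2.38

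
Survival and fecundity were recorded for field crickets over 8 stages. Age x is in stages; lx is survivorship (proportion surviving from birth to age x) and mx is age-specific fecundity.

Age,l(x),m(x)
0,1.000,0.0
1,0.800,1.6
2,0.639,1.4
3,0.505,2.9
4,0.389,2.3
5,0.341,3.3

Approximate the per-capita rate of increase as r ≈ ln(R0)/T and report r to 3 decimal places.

R0 = Σ lx·mx = 0 + 1.28 + 0.8946 + 1.4645 + 0.8947 + 1.1253 = 5.6591
Σ x·lx·mx = 16.668; T = 16.668/5.6591 = 2.94534…
r ≈ ln(R0)/T = ln(5.6591)/2.94534… = 0.58848… → 0.588

0.588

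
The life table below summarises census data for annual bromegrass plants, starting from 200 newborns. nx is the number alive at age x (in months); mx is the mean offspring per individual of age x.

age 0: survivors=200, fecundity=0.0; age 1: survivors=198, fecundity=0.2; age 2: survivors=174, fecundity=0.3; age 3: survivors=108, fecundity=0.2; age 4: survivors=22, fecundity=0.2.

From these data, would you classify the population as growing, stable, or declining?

declining

lx = nx/n0 = nx/200: 1, 0.99, 0.87, 0.54, 0.11
R0 = Σ lx·mx = 0 + 0.198 + 0.261 + 0.108 + 0.022 = 0.589
R0 < 1, so the population is declining.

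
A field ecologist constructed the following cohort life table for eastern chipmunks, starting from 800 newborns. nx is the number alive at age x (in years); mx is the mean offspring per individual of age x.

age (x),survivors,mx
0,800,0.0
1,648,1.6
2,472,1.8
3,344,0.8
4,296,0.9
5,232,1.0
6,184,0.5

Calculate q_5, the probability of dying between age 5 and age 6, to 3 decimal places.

0.207

lx = nx/n0 = nx/800: 1, 0.81, 0.59, 0.43, 0.37, 0.29, 0.23
q_5 = (l_5 − l_6) / l_5 = (0.29 − 0.23) / 0.29
     = 0.06 / 0.29 = 0.206897… → 0.207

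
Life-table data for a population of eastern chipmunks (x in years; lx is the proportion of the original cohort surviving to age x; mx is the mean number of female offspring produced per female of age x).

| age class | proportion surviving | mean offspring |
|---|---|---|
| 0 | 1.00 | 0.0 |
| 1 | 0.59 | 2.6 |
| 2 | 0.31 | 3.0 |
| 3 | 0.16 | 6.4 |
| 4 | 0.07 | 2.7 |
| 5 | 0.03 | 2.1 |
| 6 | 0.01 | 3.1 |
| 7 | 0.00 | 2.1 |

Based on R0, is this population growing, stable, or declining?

R0 = Σ lx·mx = 0 + 1.534 + 0.93 + 1.024 + 0.189 + 0.063 + 0.031 + 0 = 3.771
R0 > 1, so the population is growing.

growing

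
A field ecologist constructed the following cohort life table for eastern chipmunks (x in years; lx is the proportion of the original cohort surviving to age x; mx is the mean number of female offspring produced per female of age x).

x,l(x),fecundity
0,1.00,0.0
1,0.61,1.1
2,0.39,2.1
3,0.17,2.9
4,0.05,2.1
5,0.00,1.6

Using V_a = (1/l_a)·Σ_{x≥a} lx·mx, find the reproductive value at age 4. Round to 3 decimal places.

lx·mx for x ≥ 4: 0.105, 0 → sum = 0.105
V_4 = 0.105 / l_4 = 0.105 / 0.05 = 2.1 → 2.100

2.100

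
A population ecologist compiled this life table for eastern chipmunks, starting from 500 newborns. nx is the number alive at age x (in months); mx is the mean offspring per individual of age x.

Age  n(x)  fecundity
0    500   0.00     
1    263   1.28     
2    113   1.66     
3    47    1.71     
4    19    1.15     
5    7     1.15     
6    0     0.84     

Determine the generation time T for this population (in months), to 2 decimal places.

lx = nx/n0 = nx/500: 1, 0.526, 0.226, 0.094, 0.038, 0.014, 0
lx·mx: 0, 0.67328, 0.37516, 0.16074, 0.0437, 0.0161, 0 → R0 = 1.26898
x·lx·mx: 0, 0.67328, 0.75032, 0.48222, 0.1748, 0.0805, 0 → Σ = 2.16112
T = 2.16112 / 1.26898 = 1.703037… → 1.70

1.70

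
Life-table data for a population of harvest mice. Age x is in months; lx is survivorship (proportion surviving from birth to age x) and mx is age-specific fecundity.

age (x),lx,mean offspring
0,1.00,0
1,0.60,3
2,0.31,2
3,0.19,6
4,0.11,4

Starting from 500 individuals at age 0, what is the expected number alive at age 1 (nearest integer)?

Expected survivors = N0 · l_1 = 500 × 0.60 = 300 → 300

300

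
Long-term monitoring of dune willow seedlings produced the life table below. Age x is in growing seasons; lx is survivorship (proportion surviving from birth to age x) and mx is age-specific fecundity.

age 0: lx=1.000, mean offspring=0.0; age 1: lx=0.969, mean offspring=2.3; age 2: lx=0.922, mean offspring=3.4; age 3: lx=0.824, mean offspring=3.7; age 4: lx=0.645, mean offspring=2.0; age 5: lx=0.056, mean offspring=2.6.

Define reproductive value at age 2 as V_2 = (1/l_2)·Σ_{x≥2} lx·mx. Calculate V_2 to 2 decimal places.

8.26

lx·mx for x ≥ 2: 3.1348, 3.0488, 1.29, 0.1456 → sum = 7.6192
V_2 = 7.6192 / l_2 = 7.6192 / 0.922 = 8.263774… → 8.26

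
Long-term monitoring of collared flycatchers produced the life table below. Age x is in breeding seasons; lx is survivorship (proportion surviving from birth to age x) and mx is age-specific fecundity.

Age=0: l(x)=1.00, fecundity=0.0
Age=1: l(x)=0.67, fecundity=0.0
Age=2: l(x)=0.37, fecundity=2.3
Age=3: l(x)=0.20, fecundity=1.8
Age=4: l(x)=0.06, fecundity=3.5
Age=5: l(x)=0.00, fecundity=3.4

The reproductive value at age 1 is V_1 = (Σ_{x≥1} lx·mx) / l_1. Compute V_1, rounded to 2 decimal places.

lx·mx for x ≥ 1: 0, 0.851, 0.36, 0.21, 0 → sum = 1.421
V_1 = 1.421 / l_1 = 1.421 / 0.67 = 2.120896… → 2.12

2.12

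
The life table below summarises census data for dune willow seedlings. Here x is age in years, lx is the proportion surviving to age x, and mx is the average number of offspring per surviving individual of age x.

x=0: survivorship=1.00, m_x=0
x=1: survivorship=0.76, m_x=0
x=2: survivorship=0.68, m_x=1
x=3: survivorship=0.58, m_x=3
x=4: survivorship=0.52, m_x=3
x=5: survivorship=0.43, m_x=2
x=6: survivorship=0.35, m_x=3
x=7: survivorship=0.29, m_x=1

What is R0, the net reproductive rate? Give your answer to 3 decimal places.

6.180

lx·mx by age: 0, 0, 0.68, 1.74, 1.56, 0.86, 1.05, 0.29
R0 = Σ lx·mx = 6.18 → 6.180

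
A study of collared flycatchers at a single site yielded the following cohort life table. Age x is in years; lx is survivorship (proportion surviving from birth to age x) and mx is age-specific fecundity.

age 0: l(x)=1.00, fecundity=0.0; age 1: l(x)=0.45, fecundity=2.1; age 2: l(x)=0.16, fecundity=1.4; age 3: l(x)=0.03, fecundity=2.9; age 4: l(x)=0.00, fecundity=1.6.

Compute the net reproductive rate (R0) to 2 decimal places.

1.26

lx·mx by age: 0, 0.945, 0.224, 0.087, 0
R0 = Σ lx·mx = 1.256 → 1.26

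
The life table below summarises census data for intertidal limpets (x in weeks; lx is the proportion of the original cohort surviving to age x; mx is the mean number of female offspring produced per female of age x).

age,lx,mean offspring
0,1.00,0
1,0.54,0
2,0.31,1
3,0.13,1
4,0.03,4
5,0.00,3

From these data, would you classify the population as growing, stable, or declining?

R0 = Σ lx·mx = 0 + 0 + 0.31 + 0.13 + 0.12 + 0 = 0.56
R0 < 1, so the population is declining.

declining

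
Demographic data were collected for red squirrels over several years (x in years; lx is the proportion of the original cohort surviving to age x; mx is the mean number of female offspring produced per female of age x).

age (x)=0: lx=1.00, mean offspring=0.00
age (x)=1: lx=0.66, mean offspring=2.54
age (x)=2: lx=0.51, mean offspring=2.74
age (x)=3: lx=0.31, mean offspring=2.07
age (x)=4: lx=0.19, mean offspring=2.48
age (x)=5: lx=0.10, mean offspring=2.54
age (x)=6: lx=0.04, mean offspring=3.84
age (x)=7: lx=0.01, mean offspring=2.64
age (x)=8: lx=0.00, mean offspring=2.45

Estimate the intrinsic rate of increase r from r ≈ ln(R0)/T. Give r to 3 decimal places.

R0 = Σ lx·mx = 0 + 1.6764 + 1.3974 + 0.6417 + 0.4712 + 0.254 + 0.1536 + 0.0264 + 0 = 4.6207
Σ x·lx·mx = 10.6575; T = 10.6575/4.6207 = 2.30647…
r ≈ ln(R0)/T = ln(4.6207)/2.30647… = 0.66359… → 0.664

0.664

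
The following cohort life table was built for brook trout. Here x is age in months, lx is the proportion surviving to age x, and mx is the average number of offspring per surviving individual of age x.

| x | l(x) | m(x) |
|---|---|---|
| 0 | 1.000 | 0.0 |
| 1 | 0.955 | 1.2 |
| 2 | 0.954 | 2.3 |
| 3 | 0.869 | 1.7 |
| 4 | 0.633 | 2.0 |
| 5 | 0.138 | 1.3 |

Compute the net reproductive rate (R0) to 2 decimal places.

6.26

lx·mx by age: 0, 1.146, 2.1942, 1.4773, 1.266, 0.1794
R0 = Σ lx·mx = 6.2629 → 6.26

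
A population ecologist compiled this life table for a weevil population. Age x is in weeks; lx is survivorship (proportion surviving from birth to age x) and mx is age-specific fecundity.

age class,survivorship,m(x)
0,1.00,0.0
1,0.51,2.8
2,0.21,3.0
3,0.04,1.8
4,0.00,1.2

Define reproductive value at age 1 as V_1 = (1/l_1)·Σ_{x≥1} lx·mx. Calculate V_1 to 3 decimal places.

4.176

lx·mx for x ≥ 1: 1.428, 0.63, 0.072, 0 → sum = 2.13
V_1 = 2.13 / l_1 = 2.13 / 0.51 = 4.176471… → 4.176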